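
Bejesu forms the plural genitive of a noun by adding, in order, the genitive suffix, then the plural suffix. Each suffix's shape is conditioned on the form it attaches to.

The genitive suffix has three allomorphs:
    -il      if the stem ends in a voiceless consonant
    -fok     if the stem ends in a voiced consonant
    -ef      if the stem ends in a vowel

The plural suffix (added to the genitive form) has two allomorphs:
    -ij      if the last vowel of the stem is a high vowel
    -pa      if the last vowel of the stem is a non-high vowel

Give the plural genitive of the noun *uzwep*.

uzwepilij

*uzwep*: final sound = /p/, a voiceless consonant → -il → *uzwepil*.
Since the last vowel of the genitive form *uzwepil* is /i/ (a high vowel), it takes -ij, giving *uzwepilij*.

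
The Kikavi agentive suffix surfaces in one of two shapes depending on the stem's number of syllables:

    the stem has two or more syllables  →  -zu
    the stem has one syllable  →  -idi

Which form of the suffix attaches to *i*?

-idi

*i* has one syllable, so the suffix is -idi.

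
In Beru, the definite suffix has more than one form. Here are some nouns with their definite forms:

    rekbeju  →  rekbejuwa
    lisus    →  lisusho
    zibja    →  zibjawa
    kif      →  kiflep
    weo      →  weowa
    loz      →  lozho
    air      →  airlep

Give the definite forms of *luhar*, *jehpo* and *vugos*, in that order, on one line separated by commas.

Looking at the final sound of each stem: -ho when the stem ends in a sibilant (*lisus*, *loz*); -lep when the stem ends in a non-sibilant consonant (*kif*, *air*); -wa when the stem ends in a vowel (*rekbeju*, *zibja*, *weo*).
*luhar* — final sound /r/ (a non-sibilant consonant) → -lep → *luharlep*.
*jehpo*: final sound = /o/, a vowel → -wa → *jehpowa*.
*vugos*: final sound = /s/, a sibilant → -ho → *vugosho*.

luharlep, jehpowa, vugosho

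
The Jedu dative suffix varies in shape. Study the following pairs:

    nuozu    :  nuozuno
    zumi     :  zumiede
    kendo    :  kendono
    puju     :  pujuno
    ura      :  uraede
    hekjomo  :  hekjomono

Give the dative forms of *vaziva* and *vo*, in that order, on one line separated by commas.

The alternation tracks the last vowel of the stem — -no when the last vowel of the stem is a rounded vowel (*nuozu*, *kendo*, *puju*, *hekjomo*); -ede when the last vowel of the stem is an unrounded vowel (*zumi*, *ura*).
*vaziva*: last vowel = /a/, an unrounded vowel → -ede → *vazivaede*.
*vo*: last vowel = /o/, a rounded vowel → -no → *vono*.

vazivaede, vono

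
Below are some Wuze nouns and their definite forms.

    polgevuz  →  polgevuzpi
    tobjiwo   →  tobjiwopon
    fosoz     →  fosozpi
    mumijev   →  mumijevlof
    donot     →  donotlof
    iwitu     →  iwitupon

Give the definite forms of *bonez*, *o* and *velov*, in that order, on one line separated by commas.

bonezpi, opon, velovlof

The alternation tracks the final sound of the stem — -pi when the stem ends in a sibilant (*polgevuz*, *fosoz*); -lof when the stem ends in a non-sibilant consonant (*mumijev*, *donot*); -pon when the stem ends in a vowel (*tobjiwo*, *iwitu*).
Since the final sound of *bonez* is /z/ (a sibilant), it takes -pi, giving *bonezpi*.
Since the final sound of *o* is /o/ (a vowel), it takes -pon, giving *opon*.
The final sound of *velov* is /v/, which is a non-sibilant consonant, so the suffix is -lof, giving *velovlof*.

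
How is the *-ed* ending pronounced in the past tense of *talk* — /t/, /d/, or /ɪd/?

The stem *talk* ends in a voiceless consonant other than /t/.
The -ed suffix is realized as /ɪd/ after /t, d/; as /t/ after other voiceless consonants; and as /d/ after other voiced sounds.
So -ed on *talk* is pronounced /t/.

/t/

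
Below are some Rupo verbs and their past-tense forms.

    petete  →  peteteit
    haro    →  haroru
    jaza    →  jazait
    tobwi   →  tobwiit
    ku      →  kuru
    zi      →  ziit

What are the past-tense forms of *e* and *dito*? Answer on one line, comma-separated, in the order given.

The suffix is conditioned by the last vowel: -ru when the last vowel of the stem is a rounded vowel (*haro*, *ku*); -it when the last vowel of the stem is an unrounded vowel (*petete*, *jaza*, *tobwi*, *zi*).
Since the last vowel of *e* is /e/ (an unrounded vowel), it takes -it, giving *eit*.
*dito* — last vowel /o/ (a rounded vowel) → -ru → *ditoru*.

eit, ditoru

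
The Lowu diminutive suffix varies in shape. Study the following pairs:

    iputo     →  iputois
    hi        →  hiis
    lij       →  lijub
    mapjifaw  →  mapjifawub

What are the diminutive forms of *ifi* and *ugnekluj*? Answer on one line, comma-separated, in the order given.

ifiis, ugneklujub

The pattern is consonant vs. vowel: -ub when the stem ends in a consonant (*lij*, *mapjifaw*); -is when the stem ends in a vowel (*iputo*, *hi*).
Since the final sound of *ifi* is /i/ (a vowel), it takes -is, giving *ifiis*.
*ugnekluj*: final sound = /j/, a consonant → -ub → *ugneklujub*.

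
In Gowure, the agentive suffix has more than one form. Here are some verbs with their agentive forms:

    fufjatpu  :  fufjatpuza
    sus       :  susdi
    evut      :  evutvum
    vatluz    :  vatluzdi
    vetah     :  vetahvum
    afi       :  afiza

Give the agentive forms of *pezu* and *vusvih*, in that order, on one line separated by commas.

pezuza, vusvihvum

The suffix is conditioned by the final sound: -di when the stem ends in a sibilant (*sus*, *vatluz*); -vum when the stem ends in a non-sibilant consonant (*evut*, *vetah*); -za when the stem ends in a vowel (*fufjatpu*, *afi*).
*pezu* — final sound /u/ (a vowel) → -za → *pezuza*.
The final sound of *vusvih* is /h/, which is a non-sibilant consonant, so the suffix is -vum, giving *vusvihvum*.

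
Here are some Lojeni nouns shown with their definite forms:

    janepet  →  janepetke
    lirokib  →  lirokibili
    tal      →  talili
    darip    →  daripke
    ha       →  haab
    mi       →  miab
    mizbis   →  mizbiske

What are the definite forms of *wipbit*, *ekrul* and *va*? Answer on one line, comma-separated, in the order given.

wipbitke, ekrulili, vaab

Looking at the final sound of each stem: -ke when the stem ends in a voiceless consonant (*janepet*, *darip*, *mizbis*); -ili when the stem ends in a voiced consonant (*lirokib*, *tal*); -ab when the stem ends in a vowel (*ha*, *mi*).
The final sound of *wipbit* is /t/, which is a voiceless consonant, so the suffix is -ke, giving *wipbitke*.
Since the final sound of *ekrul* is /l/ (a voiced consonant), it takes -ili, giving *ekrulili*.
Since the final sound of *va* is /a/ (a vowel), it takes -ab, giving *vaab*.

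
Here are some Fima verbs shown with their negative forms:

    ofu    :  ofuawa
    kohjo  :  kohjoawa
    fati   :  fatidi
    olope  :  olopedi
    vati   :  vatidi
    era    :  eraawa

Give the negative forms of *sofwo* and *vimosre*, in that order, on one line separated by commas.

Looking at the last vowel of each stem: -di when the last vowel of the stem is a front vowel (*fati*, *olope*, *vati*); -awa when the last vowel of the stem is a back vowel (*ofu*, *kohjo*, *era*).
*sofwo*: last vowel = /o/, a back vowel → -awa → *sofwoawa*.
*vimosre* — last vowel /e/ (a front vowel) → -di → *vimosredi*.

sofwoawa, vimosredi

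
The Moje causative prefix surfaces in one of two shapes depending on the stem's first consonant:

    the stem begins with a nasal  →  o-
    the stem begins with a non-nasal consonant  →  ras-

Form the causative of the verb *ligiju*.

*ligiju*: first consonant = /l/, non-nasal → ras- → *rasligiju*.

rasligiju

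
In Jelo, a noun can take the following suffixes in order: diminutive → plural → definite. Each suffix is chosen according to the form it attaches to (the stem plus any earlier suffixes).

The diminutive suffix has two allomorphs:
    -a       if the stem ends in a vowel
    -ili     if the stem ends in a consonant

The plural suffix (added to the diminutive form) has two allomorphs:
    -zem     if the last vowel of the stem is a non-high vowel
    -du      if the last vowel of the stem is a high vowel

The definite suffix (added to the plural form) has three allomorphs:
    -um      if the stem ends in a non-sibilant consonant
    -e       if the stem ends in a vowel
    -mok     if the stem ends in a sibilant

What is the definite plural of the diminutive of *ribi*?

*ribi*: final sound = /i/, a vowel → -a → *ribia*.
The diminutive form *ribia*: last vowel = /a/, a non-high vowel → -zem → *ribiazem*.
The plural form *ribiazem* — final sound /m/ (a non-sibilant consonant) → -um → *ribiazemum*.

ribiazemum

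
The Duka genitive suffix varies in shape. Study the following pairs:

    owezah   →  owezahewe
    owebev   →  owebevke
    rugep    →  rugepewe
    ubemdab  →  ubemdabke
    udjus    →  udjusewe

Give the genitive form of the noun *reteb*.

The pattern is voicing of the final consonant: -ewe when the stem ends in a voiceless consonant (*owezah*, *rugep*, *udjus*); -ke when the stem ends in a voiced consonant (*owebev*, *ubemdab*).
*reteb*: final consonant = /b/, voiced → -ke → *retebke*.

retebke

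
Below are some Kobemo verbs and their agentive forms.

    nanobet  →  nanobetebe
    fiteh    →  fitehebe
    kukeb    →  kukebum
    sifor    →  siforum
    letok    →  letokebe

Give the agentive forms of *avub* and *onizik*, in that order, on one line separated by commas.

avubum, onizikebe

The alternation tracks the final consonant of the stem — -ebe when the stem ends in a voiceless consonant (*nanobet*, *fiteh*, *letok*); -um when the stem ends in a voiced consonant (*kukeb*, *sifor*).
*avub*: final consonant = /b/, voiced → -um → *avubum*.
Since the final consonant of *onizik* is /k/ (voiceless), it takes -ebe, giving *onizikebe*.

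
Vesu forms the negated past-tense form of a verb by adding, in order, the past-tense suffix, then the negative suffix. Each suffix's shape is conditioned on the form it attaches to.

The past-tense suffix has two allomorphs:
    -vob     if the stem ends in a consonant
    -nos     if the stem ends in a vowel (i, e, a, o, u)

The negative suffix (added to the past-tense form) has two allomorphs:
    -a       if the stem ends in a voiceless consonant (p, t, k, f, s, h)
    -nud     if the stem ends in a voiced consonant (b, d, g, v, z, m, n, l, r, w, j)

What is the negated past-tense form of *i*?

*i*: final sound = /i/, a vowel → -nos → *inos*.
Since the final consonant of the past-tense form *inos* is /s/ (voiceless), it takes -a, giving *inosa*.

inosa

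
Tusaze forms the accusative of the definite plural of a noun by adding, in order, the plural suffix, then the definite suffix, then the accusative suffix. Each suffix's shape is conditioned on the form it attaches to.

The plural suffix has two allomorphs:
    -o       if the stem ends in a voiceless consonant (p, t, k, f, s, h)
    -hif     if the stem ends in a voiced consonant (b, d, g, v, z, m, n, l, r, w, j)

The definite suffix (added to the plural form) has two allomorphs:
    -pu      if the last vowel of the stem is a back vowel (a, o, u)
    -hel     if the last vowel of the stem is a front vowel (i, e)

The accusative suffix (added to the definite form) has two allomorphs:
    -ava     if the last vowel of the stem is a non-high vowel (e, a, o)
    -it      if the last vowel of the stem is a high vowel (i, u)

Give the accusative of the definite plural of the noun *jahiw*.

jahiwhifhelava

Since the final consonant of *jahiw* is /w/ (voiced), it takes -hif, giving *jahiwhif*.
The last vowel of the plural form *jahiwhif* is /i/, which is a front vowel, so the definite suffix is -hel, giving *jahiwhifhel*.
Since the last vowel of the definite form *jahiwhifhel* is /e/ (a non-high vowel), it takes -ava, giving *jahiwhifhelava*.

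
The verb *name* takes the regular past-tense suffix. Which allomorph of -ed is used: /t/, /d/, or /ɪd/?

/d/

The stem *name* ends in a voiced sound other than /d/.
The -ed suffix is realized as /ɪd/ after /t, d/; as /t/ after other voiceless consonants; and as /d/ after other voiced sounds.
So -ed on *name* is pronounced /d/.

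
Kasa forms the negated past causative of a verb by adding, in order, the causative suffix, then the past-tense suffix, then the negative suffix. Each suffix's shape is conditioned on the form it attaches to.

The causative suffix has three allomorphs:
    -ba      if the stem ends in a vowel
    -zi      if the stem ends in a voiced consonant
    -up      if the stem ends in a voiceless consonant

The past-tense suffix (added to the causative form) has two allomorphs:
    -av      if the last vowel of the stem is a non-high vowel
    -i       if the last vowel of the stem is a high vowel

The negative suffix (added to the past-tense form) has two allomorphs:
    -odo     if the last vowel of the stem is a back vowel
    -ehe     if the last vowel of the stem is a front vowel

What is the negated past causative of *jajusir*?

*jajusir* — final sound /r/ (a voiced consonant) → -zi → *jajusirzi*.
Since the last vowel of the causative form *jajusirzi* is /i/ (a high vowel), it takes -i, giving *jajusirzii*.
Since the last vowel of the past-tense form *jajusirzii* is /i/ (a front vowel), it takes -ehe, giving *jajusirziiehe*.

jajusirziiehe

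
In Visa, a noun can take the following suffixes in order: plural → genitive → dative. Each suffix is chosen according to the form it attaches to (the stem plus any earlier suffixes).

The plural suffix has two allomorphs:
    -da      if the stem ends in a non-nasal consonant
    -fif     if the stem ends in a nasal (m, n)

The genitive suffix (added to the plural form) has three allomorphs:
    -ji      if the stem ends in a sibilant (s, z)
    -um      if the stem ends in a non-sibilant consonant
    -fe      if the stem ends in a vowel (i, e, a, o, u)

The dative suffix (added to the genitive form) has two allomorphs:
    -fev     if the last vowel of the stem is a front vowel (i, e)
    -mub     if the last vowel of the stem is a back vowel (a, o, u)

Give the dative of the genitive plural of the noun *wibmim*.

*wibmim* — final consonant /m/ (a nasal) → -fif → *wibmimfif*.
The plural form *wibmimfif*: final sound = /f/, a non-sibilant consonant → -um → *wibmimfifum*.
The last vowel of the genitive form *wibmimfifum* is /u/, which is a back vowel, so the dative suffix is -mub, giving *wibmimfifummub*.

wibmimfifummub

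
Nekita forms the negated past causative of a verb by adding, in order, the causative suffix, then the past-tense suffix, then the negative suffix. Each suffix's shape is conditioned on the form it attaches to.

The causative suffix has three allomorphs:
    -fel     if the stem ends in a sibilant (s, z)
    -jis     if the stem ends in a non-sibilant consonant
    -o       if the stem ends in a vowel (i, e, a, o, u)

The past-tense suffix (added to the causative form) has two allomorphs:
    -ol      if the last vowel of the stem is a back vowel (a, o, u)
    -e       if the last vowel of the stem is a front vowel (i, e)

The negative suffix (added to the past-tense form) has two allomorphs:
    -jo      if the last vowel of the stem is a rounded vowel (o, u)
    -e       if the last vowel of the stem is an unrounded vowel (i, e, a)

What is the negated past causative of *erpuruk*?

erpurukjisee

Since the final sound of *erpuruk* is /k/ (a non-sibilant consonant), it takes -jis, giving *erpurukjis*.
Since the last vowel of the causative form *erpurukjis* is /i/ (a front vowel), it takes -e, giving *erpurukjise*.
The past-tense form *erpurukjise*: last vowel = /e/, an unrounded vowel → -e → *erpurukjisee*.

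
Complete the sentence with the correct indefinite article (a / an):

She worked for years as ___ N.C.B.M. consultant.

an

The indefinite article is chosen by the initial *sound* of the following word, not its spelling.
The initialism *N.C.B.M.* is read letter by letter; the first letter, N, is pronounced /ɛn/, which begins with a vowel sound.
So the article is *an*: She worked for years as an N.C.B.M. consultant.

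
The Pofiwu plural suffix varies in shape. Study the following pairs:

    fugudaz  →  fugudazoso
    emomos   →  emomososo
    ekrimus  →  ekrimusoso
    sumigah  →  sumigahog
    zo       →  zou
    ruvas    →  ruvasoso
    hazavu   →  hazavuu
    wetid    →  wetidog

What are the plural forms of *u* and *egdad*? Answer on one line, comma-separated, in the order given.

uu, egdadog

The suffix is conditioned by the final sound: -oso when the stem ends in a sibilant (*fugudaz*, *emomos*, *ekrimus*, *ruvas*); -og when the stem ends in a non-sibilant consonant (*sumigah*, *wetid*); -u when the stem ends in a vowel (*zo*, *hazavu*).
*u* — final sound /u/ (a vowel) → -u → *uu*.
*egdad* — final sound /d/ (a non-sibilant consonant) → -og → *egdadog*.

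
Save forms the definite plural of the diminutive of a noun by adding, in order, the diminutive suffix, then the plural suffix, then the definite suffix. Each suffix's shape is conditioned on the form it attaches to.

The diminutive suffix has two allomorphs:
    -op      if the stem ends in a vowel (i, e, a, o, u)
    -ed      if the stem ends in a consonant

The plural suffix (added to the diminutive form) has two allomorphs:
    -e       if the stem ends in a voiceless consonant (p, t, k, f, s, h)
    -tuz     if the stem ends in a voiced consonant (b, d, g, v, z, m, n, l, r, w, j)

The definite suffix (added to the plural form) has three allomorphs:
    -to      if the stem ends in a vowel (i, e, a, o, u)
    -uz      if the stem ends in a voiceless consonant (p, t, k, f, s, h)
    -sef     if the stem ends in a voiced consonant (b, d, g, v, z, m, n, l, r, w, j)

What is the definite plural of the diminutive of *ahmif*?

The final sound of *ahmif* is /f/, which is a consonant, so the diminutive suffix is -ed, giving *ahmifed*.
The diminutive form *ahmifed* — final consonant /d/ (voiced) → -tuz → *ahmifedtuz*.
Since the final sound of the plural form *ahmifedtuz* is /z/ (a voiced consonant), it takes -sef, giving *ahmifedtuzsef*.

ahmifedtuzsef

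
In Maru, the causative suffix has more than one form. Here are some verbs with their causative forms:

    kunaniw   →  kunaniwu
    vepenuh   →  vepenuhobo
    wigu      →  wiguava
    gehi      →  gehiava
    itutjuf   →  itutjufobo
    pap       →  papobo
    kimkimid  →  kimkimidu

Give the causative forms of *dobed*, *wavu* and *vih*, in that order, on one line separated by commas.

The alternation tracks the final sound of the stem — -obo when the stem ends in a voiceless consonant (*vepenuh*, *itutjuf*, *pap*); -u when the stem ends in a voiced consonant (*kunaniw*, *kimkimid*); -ava when the stem ends in a vowel (*wigu*, *gehi*).
*dobed*: final sound = /d/, a voiced consonant → -u → *dobedu*.
The final sound of *wavu* is /u/, which is a vowel, so the suffix is -ava, giving *wavuava*.
*vih* — final sound /h/ (a voiceless consonant) → -obo → *vihobo*.

dobedu, wavuava, vihobo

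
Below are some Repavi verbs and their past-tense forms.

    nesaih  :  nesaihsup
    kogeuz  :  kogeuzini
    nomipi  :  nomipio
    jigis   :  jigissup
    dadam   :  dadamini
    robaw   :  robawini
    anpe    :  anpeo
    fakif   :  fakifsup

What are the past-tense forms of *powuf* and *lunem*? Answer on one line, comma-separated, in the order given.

The pattern is voicing of the final sound: -sup when the stem ends in a voiceless consonant (*nesaih*, *jigis*, *fakif*); -ini when the stem ends in a voiced consonant (*kogeuz*, *dadam*, *robaw*); -o when the stem ends in a vowel (*nomipi*, *anpe*).
The final sound of *powuf* is /f/, which is a voiceless consonant, so the suffix is -sup, giving *powufsup*.
*lunem* — final sound /m/ (a voiced consonant) → -ini → *lunemini*.

powufsup, lunemini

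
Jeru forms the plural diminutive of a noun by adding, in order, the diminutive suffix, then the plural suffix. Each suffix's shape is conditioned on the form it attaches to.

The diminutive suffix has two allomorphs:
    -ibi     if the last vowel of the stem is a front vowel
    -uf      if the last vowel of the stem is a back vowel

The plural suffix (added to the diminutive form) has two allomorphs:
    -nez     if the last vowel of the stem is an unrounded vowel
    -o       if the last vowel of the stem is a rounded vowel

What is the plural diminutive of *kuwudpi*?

kuwudpiibinez

The last vowel of *kuwudpi* is /i/, which is a front vowel, so the diminutive suffix is -ibi, giving *kuwudpiibi*.
The diminutive form *kuwudpiibi* — last vowel /i/ (an unrounded vowel) → -nez → *kuwudpiibinez*.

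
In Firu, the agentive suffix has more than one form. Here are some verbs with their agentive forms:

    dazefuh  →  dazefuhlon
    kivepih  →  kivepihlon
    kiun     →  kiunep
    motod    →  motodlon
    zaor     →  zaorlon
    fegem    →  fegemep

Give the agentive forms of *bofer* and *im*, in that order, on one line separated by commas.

boferlon, imep

The alternation tracks the final consonant of the stem — -ep when the stem ends in a nasal (*kiun*, *fegem*); -lon when the stem ends in a non-nasal consonant (*dazefuh*, *kivepih*, *motod*, *zaor*).
The final consonant of *bofer* is /r/, which is non-nasal, so the suffix is -lon, giving *boferlon*.
Since the final consonant of *im* is /m/ (a nasal), it takes -ep, giving *imep*.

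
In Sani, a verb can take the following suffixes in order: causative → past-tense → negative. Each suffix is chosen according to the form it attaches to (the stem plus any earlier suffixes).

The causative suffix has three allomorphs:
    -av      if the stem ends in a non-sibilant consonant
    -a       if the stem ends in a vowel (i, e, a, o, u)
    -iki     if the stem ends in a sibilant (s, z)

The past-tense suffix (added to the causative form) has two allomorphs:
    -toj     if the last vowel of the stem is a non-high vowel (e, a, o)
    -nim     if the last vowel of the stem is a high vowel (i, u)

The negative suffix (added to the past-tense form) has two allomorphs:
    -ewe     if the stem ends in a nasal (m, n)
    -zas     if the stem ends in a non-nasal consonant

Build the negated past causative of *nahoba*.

*nahoba*: final sound = /a/, a vowel → -a → *nahobaa*.
The causative form *nahobaa*: last vowel = /a/, a non-high vowel → -toj → *nahobaatoj*.
The past-tense form *nahobaatoj*: final consonant = /j/, non-nasal → -zas → *nahobaatojzas*.

nahobaatojzas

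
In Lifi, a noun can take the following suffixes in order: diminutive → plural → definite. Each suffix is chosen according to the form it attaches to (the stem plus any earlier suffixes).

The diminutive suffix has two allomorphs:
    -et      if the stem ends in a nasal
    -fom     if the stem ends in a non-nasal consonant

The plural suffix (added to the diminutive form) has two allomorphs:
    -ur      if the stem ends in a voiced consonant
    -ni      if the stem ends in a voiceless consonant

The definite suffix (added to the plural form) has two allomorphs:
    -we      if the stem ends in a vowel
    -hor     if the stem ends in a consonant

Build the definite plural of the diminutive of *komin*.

*komin* — final consonant /n/ (a nasal) → -et → *kominet*.
The diminutive form *kominet* — final consonant /t/ (voiceless) → -ni → *kominetni*.
Since the final sound of the plural form *kominetni* is /i/ (a vowel), it takes -we, giving *kominetniwe*.

kominetniwe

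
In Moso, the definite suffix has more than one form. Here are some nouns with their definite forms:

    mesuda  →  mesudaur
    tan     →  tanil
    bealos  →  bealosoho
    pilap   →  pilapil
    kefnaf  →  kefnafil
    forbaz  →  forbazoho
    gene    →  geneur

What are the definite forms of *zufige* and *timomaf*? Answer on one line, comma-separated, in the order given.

The alternation tracks the final sound of the stem — -oho when the stem ends in a sibilant (*bealos*, *forbaz*); -il when the stem ends in a non-sibilant consonant (*tan*, *pilap*, *kefnaf*); -ur when the stem ends in a vowel (*mesuda*, *gene*).
*zufige*: final sound = /e/, a vowel → -ur → *zufigeur*.
Since the final sound of *timomaf* is /f/ (a non-sibilant consonant), it takes -il, giving *timomafil*.

zufigeur, timomafil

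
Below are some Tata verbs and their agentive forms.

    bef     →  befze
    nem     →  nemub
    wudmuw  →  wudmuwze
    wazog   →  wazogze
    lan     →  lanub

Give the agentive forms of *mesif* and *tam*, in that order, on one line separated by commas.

mesifze, tamub

The suffix is conditioned by the final consonant: -ub when the stem ends in a nasal (*nem*, *lan*); -ze when the stem ends in a non-nasal consonant (*bef*, *wudmuw*, *wazog*).
Since the final consonant of *mesif* is /f/ (non-nasal), it takes -ze, giving *mesifze*.
The final consonant of *tam* is /m/, which is a nasal, so the suffix is -ub, giving *tamub*.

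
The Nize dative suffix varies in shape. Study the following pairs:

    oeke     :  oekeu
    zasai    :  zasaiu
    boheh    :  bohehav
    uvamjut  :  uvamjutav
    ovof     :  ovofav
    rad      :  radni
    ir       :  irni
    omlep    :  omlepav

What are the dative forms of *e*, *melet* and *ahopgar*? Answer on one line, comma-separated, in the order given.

The alternation tracks the final sound of the stem — -av when the stem ends in a voiceless consonant (*boheh*, *uvamjut*, *ovof*, *omlep*); -ni when the stem ends in a voiced consonant (*rad*, *ir*); -u when the stem ends in a vowel (*oeke*, *zasai*).
*e* — final sound /e/ (a vowel) → -u → *eu*.
The final sound of *melet* is /t/, which is a voiceless consonant, so the suffix is -av, giving *meletav*.
*ahopgar* — final sound /r/ (a voiced consonant) → -ni → *ahopgarni*.

eu, meletav, ahopgarni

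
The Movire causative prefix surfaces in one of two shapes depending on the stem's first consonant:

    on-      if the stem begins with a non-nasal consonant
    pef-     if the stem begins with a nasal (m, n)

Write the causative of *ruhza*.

onruhza

*ruhza* — first consonant /r/ (non-nasal) → on- → *onruhza*.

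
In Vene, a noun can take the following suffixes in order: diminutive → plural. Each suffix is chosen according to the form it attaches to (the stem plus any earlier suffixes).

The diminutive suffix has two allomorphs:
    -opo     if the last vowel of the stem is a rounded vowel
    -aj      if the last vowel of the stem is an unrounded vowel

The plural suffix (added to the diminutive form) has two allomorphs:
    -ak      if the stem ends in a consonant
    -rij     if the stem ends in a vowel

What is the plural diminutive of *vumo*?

Since the last vowel of *vumo* is /o/ (a rounded vowel), it takes -opo, giving *vumoopo*.
The diminutive form *vumoopo* — final sound /o/ (a vowel) → -rij → *vumooporij*.

vumooporij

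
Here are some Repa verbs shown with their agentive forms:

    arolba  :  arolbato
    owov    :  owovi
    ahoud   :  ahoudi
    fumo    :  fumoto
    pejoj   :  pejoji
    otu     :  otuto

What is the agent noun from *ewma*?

ewmato

The suffix is conditioned by the final sound: -i when the stem ends in a consonant (*owov*, *ahoud*, *pejoj*); -to when the stem ends in a vowel (*arolba*, *fumo*, *otu*).
The final sound of *ewma* is /a/, which is a vowel, so the suffix is -to, giving *ewmato*.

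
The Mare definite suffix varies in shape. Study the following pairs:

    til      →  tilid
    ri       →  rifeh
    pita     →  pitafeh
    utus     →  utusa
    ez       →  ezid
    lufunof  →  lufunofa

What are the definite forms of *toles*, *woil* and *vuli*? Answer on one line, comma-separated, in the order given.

tolesa, woilid, vulifeh

Looking at the final sound of each stem: -a when the stem ends in a voiceless consonant (*utus*, *lufunof*); -id when the stem ends in a voiced consonant (*til*, *ez*); -feh when the stem ends in a vowel (*ri*, *pita*).
The final sound of *toles* is /s/, which is a voiceless consonant, so the suffix is -a, giving *tolesa*.
*woil*: final sound = /l/, a voiced consonant → -id → *woilid*.
*vuli*: final sound = /i/, a vowel → -feh → *vulifeh*.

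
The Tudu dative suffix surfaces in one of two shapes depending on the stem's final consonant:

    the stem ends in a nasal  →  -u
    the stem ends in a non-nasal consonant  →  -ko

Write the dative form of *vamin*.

The final consonant of *vamin* is /n/, which is a nasal, so the suffix is -u, giving *vaminu*.

vaminu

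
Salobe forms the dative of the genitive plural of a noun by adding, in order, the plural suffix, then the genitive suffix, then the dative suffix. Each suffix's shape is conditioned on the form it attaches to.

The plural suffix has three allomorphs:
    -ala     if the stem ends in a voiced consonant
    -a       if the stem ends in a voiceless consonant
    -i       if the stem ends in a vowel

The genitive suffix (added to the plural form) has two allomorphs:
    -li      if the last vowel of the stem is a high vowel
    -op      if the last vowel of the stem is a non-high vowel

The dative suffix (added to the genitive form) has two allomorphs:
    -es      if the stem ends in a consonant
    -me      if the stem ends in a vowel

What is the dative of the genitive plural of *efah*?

efahaopes

*efah*: final sound = /h/, a voiceless consonant → -a → *efaha*.
Since the last vowel of the plural form *efaha* is /a/ (a non-high vowel), it takes -op, giving *efahaop*.
The final sound of the genitive form *efahaop* is /p/, which is a consonant, so the dative suffix is -es, giving *efahaopes*.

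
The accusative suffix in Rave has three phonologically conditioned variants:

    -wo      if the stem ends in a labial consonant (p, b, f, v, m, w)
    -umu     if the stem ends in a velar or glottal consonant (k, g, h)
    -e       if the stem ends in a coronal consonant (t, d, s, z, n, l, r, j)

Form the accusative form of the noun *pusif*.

pusifwo

*pusif* — final consonant /f/ (labial) → -wo → *pusifwo*.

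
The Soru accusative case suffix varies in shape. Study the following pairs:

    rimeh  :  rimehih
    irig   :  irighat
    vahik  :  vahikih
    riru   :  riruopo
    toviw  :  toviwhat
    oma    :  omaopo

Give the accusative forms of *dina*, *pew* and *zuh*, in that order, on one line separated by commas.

The suffix is conditioned by the final sound: -ih when the stem ends in a voiceless consonant (*rimeh*, *vahik*); -hat when the stem ends in a voiced consonant (*irig*, *toviw*); -opo when the stem ends in a vowel (*riru*, *oma*).
Since the final sound of *dina* is /a/ (a vowel), it takes -opo, giving *dinaopo*.
*pew*: final sound = /w/, a voiced consonant → -hat → *pewhat*.
Since the final sound of *zuh* is /h/ (a voiceless consonant), it takes -ih, giving *zuhih*.

dinaopo, pewhat, zuhih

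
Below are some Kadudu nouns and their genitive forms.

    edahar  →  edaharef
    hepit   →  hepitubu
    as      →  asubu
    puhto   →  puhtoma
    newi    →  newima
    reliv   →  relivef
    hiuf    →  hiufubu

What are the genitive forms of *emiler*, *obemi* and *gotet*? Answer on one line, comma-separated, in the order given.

emileref, obemima, gotetubu

The pattern is voicing of the final sound: -ubu when the stem ends in a voiceless consonant (*hepit*, *as*, *hiuf*); -ef when the stem ends in a voiced consonant (*edahar*, *reliv*); -ma when the stem ends in a vowel (*puhto*, *newi*).
*emiler* — final sound /r/ (a voiced consonant) → -ef → *emileref*.
*obemi*: final sound = /i/, a vowel → -ma → *obemima*.
The final sound of *gotet* is /t/, which is a voiceless consonant, so the suffix is -ubu, giving *gotetubu*.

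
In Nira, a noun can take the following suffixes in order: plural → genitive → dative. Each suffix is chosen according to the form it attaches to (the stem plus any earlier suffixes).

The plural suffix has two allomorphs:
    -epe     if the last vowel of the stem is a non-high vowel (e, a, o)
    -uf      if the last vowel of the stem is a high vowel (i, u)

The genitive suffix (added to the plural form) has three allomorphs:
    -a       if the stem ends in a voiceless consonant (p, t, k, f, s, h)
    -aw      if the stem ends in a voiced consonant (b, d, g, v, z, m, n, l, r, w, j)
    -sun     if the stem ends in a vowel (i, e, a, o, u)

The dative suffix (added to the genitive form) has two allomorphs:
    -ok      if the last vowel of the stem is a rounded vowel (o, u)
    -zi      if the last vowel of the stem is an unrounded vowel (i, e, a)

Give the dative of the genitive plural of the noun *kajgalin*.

kajgalinufazi

The last vowel of *kajgalin* is /i/, which is a high vowel, so the plural suffix is -uf, giving *kajgalinuf*.
The plural form *kajgalinuf* — final sound /f/ (a voiceless consonant) → -a → *kajgalinufa*.
Since the last vowel of the genitive form *kajgalinufa* is /a/ (an unrounded vowel), it takes -zi, giving *kajgalinufazi*.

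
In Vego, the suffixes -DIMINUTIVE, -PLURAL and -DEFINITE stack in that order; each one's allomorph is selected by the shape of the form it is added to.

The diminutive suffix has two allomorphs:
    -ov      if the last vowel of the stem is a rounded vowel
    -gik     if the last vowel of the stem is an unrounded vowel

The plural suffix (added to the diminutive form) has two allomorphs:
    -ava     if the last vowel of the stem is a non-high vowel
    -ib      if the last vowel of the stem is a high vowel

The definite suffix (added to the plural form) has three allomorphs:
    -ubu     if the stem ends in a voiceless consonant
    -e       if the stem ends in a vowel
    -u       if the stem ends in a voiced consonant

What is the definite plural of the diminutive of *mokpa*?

*mokpa*: last vowel = /a/, an unrounded vowel → -gik → *mokpagik*.
The diminutive form *mokpagik*: last vowel = /i/, a high vowel → -ib → *mokpagikib*.
The plural form *mokpagikib* — final sound /b/ (a voiced consonant) → -u → *mokpagikibu*.

mokpagikibu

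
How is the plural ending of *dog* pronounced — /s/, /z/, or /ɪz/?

/z/

The stem *dog* ends in a voiced non-sibilant sound.
The plural suffix surfaces as /ɪz/ after sibilants, /s/ after other voiceless consonants, and /z/ after other voiced sounds.
So the plural -s on *dog* is pronounced /z/.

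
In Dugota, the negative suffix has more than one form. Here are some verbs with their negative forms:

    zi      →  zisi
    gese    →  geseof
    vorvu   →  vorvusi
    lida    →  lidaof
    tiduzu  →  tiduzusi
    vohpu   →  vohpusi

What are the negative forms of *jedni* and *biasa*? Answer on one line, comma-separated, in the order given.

jednisi, biasaof

The suffix is conditioned by the last vowel: -si when the last vowel of the stem is a high vowel (*zi*, *vorvu*, *tiduzu*, *vohpu*); -of when the last vowel of the stem is a non-high vowel (*gese*, *lida*).
*jedni* — last vowel /i/ (a high vowel) → -si → *jednisi*.
The last vowel of *biasa* is /a/, which is a non-high vowel, so the suffix is -of, giving *biasaof*.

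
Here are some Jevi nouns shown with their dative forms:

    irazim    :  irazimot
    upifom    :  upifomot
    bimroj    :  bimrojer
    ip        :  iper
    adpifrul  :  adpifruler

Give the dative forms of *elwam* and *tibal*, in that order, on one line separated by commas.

elwamot, tibaler

The pattern is nasality of the final consonant: -ot when the stem ends in a nasal (*irazim*, *upifom*); -er when the stem ends in a non-nasal consonant (*bimroj*, *ip*, *adpifrul*).
*elwam*: final consonant = /m/, a nasal → -ot → *elwamot*.
*tibal* — final consonant /l/ (non-nasal) → -er → *tibaler*.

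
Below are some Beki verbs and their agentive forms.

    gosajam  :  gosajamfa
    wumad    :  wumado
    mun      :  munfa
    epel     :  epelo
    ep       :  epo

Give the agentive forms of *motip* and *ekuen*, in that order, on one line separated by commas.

The pattern is nasality of the final consonant: -fa when the stem ends in a nasal (*gosajam*, *mun*); -o when the stem ends in a non-nasal consonant (*wumad*, *epel*, *ep*).
*motip*: final consonant = /p/, non-nasal → -o → *motipo*.
*ekuen* — final consonant /n/ (a nasal) → -fa → *ekuenfa*.

motipo, ekuenfa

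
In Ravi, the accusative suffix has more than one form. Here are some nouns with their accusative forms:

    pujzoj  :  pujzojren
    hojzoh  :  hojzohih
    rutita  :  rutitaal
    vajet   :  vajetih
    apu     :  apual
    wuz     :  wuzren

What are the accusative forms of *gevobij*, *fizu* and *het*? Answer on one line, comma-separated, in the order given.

The alternation tracks the final sound of the stem — -ih when the stem ends in a voiceless consonant (*hojzoh*, *vajet*); -ren when the stem ends in a voiced consonant (*pujzoj*, *wuz*); -al when the stem ends in a vowel (*rutita*, *apu*).
The final sound of *gevobij* is /j/, which is a voiced consonant, so the suffix is -ren, giving *gevobijren*.
*fizu*: final sound = /u/, a vowel → -al → *fizual*.
Since the final sound of *het* is /t/ (a voiceless consonant), it takes -ih, giving *hetih*.

gevobijren, fizual, hetih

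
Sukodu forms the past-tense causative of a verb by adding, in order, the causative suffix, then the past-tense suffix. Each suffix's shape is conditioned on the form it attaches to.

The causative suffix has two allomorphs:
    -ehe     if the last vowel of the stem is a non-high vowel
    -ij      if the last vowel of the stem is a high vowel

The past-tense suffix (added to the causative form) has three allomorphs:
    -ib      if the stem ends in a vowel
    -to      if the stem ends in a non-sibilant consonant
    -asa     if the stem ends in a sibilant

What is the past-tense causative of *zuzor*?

zuzoreheib

*zuzor* — last vowel /o/ (a non-high vowel) → -ehe → *zuzorehe*.
The final sound of the causative form *zuzorehe* is /e/, which is a vowel, so the past-tense suffix is -ib, giving *zuzoreheib*.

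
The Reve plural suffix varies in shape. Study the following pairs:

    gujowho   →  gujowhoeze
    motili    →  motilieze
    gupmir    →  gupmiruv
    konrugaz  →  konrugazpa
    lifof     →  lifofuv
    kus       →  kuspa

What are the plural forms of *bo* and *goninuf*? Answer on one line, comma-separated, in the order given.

boeze, goninufuv

Looking at the final sound of each stem: -pa when the stem ends in a sibilant (*konrugaz*, *kus*); -uv when the stem ends in a non-sibilant consonant (*gupmir*, *lifof*); -eze when the stem ends in a vowel (*gujowho*, *motili*).
*bo* — final sound /o/ (a vowel) → -eze → *boeze*.
The final sound of *goninuf* is /f/, which is a non-sibilant consonant, so the suffix is -uv, giving *goninufuv*.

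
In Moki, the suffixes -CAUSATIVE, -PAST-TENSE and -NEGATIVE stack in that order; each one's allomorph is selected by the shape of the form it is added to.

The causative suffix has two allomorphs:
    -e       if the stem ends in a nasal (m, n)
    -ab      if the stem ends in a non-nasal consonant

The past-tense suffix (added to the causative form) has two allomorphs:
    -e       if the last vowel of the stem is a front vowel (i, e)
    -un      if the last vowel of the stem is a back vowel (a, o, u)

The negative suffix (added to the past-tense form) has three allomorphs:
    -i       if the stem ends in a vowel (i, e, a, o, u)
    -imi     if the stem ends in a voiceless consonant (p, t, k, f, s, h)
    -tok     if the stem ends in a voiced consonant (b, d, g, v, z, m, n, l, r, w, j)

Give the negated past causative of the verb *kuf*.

kufabuntok

*kuf* — final consonant /f/ (non-nasal) → -ab → *kufab*.
The causative form *kufab* — last vowel /a/ (a back vowel) → -un → *kufabun*.
The final sound of the past-tense form *kufabun* is /n/, which is a voiced consonant, so the negative suffix is -tok, giving *kufabuntok*.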